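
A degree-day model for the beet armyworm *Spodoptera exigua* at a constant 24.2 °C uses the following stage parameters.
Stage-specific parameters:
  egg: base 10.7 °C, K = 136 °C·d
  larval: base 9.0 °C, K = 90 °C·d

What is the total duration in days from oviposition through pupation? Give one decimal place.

16.0 days

egg: 136 / (24.2 − 10.7) = 136 / 13.5 = 10.074 d.
larval: 90 / (24.2 − 9.0) = 90 / 15.2 = 5.921 d.
Sum = 15.995 ≈ 16.0 days.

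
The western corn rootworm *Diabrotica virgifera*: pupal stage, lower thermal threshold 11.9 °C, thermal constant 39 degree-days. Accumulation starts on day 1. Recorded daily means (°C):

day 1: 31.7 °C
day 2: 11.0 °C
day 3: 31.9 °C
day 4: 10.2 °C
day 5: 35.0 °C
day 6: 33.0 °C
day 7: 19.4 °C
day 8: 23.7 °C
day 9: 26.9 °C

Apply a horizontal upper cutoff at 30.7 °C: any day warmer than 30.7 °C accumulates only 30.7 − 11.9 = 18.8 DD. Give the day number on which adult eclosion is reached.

Daily DD above 11.9 °C (capped at 18.8): 18.8, 0.0, 18.8, 0.0, 18.8, 18.8, 7.5, 11.8, 15.0.
Cumulative: 18.8, 18.8, 37.6, 37.6, 56.4, 75.2, 82.7, 94.5, 109.5.
The total first reaches 39 DD on day 5.

day 5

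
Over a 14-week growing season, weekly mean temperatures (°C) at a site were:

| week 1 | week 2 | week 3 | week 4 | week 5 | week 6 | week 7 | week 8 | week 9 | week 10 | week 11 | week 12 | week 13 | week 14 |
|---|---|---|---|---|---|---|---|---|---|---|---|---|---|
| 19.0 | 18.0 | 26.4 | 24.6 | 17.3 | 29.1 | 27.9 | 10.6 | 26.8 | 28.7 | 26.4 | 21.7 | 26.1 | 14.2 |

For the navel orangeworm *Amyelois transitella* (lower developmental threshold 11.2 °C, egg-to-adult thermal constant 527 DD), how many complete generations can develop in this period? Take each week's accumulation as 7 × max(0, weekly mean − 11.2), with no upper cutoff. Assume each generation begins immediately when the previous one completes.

2 generations

Weekly DD (7 × max(0, T̄ − 11.2)): 54.6, 47.6, 106.4, 93.8, 42.7, 125.3, 116.9, 0.0, 109.2, 122.5, 106.4, 73.5, 104.3, 21.0.
Season total = 1124.2 DD.
Complete generations = ⌊1124.2 / 527⌋ = 2.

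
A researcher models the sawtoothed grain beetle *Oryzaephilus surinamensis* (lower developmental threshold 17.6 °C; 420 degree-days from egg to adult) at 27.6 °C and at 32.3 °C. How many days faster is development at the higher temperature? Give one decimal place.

13.4 days

At 27.6 °C: 420 / (27.6 − 17.6) = 420 / 10.0 = 42.000 d.
At 32.3 °C: 420 / (32.3 − 17.6) = 420 / 14.7 = 28.571 d.
Difference = |42.000 − 28.571| = 13.429 ≈ 13.4 days.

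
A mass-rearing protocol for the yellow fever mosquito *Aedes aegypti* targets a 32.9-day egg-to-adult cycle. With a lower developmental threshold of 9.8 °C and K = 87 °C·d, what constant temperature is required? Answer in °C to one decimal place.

Required daily accumulation = 87 / 32.9 = 2.644 DD/day.
T = T_base + 2.644 = 9.8 + 2.644 = 12.444 ≈ 12.4 °C.

12.4 °C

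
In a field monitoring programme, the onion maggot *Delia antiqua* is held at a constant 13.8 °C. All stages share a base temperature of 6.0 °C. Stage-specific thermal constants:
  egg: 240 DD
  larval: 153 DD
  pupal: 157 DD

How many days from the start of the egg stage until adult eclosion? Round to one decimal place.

70.5 days

Daily accumulation at 13.8 °C = 13.8 − 6.0 = 7.8 DD/day.
Total K = 240 + 153 + 157 = 550 DD.
Total duration = 550 / 7.8 = 70.513 ≈ 70.5 days.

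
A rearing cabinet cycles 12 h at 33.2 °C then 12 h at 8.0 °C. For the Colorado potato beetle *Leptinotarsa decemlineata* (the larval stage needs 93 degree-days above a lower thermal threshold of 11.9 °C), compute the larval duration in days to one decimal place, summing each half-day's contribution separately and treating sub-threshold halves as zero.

8.7 days

Day half: max(0, 33.2 − 11.9) × 0.5 = 21.3 × 0.5 = 10.65 DD.
Night half: max(0, 8.0 − 11.9) × 0.5 = 0.0 × 0.5 = 0.00 DD.
Per 24 h: 10.65 DD/day.
Duration = 93 / 10.65 = 8.732 ≈ 8.7 days.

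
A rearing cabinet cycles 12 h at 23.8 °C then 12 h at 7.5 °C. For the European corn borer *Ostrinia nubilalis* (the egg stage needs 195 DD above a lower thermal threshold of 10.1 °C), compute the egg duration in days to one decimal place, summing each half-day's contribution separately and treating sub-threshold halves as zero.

Day half: max(0, 23.8 − 10.1) × 0.5 = 13.7 × 0.5 = 6.85 DD.
Night half: max(0, 7.5 − 10.1) × 0.5 = 0.0 × 0.5 = 0.00 DD.
Per 24 h: 6.85 DD/day.
Duration = 195 / 6.85 = 28.467 ≈ 28.5 days.

28.5 days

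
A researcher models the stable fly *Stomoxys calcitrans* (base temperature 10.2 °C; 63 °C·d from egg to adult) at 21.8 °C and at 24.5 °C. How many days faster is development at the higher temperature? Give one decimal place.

1.0 days

At 21.8 °C: 63 / (21.8 − 10.2) = 63 / 11.6 = 5.431 d.
At 24.5 °C: 63 / (24.5 − 10.2) = 63 / 14.3 = 4.406 d.
Difference = |5.431 − 4.406| = 1.025 ≈ 1.0 days.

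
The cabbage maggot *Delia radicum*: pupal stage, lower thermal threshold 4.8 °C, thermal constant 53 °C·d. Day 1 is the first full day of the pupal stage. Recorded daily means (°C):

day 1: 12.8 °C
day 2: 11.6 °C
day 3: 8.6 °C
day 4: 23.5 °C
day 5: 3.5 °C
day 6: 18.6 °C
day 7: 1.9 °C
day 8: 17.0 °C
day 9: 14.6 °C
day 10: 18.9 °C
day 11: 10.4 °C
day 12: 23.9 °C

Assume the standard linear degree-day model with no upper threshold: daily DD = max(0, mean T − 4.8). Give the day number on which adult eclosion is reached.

Daily DD above 4.8 °C: 8.0, 6.8, 3.8, 18.7, 0.0, 13.8, 0.0, 12.2, 9.8, 14.1, 5.6, 19.1.
Cumulative: 8.0, 14.8, 18.6, 37.3, 37.3, 51.1, 51.1, 63.3, 73.1, 87.2, 92.8, 111.9.
The total first reaches 53 DD on day 8.

day 8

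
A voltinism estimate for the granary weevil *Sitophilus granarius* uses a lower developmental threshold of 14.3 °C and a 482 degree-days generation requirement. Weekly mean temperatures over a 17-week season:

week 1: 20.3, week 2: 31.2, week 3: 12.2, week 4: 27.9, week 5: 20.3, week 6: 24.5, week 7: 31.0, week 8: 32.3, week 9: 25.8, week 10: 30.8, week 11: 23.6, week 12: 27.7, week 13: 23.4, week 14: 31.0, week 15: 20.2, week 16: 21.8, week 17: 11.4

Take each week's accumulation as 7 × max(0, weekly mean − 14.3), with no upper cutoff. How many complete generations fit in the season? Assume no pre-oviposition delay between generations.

2 generations

Weekly DD (7 × max(0, T̄ − 14.3)): 42.0, 118.3, 0.0, 95.2, 42.0, 71.4, 116.9, 126.0, 80.5, 115.5, 65.1, 93.8, 63.7, 116.9, 41.3, 52.5, 0.0.
Season total = 1241.1 DD.
Complete generations = ⌊1241.1 / 482⌋ = 2.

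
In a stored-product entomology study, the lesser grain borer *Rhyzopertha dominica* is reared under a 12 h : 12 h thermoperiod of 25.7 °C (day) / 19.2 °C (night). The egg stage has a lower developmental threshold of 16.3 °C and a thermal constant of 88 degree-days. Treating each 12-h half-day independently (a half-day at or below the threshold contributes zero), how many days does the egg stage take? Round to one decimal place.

Day half: max(0, 25.7 − 16.3) × 0.5 = 9.4 × 0.5 = 4.70 DD.
Night half: max(0, 19.2 − 16.3) × 0.5 = 2.9 × 0.5 = 1.45 DD.
Per 24 h: 6.15 DD/day.
Duration = 88 / 6.15 = 14.309 ≈ 14.3 days.

14.3 days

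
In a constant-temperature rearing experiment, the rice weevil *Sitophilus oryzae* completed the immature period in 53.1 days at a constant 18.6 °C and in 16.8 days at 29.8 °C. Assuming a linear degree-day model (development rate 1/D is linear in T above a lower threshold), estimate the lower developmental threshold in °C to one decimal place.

Equal thermal constants: D₁(T₁ − T_b) = D₂(T₂ − T_b).
53.1·(18.6 − T_b) = 16.8·(29.8 − T_b)
T_b = (53.1·18.6 − 16.8·29.8) / (53.1 − 16.8) = 487.02 / 36.3 = 13.417 °C ≈ 13.4 °C.

13.4 °C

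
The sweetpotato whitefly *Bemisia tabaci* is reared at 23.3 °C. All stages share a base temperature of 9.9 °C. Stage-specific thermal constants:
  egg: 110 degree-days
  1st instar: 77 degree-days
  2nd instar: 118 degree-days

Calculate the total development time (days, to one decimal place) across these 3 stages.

22.8 days

Daily accumulation at 23.3 °C = 23.3 − 9.9 = 13.4 DD/day.
Total K = 110 + 77 + 118 = 305 DD.
Total duration = 305 / 13.4 = 22.761 ≈ 22.8 days.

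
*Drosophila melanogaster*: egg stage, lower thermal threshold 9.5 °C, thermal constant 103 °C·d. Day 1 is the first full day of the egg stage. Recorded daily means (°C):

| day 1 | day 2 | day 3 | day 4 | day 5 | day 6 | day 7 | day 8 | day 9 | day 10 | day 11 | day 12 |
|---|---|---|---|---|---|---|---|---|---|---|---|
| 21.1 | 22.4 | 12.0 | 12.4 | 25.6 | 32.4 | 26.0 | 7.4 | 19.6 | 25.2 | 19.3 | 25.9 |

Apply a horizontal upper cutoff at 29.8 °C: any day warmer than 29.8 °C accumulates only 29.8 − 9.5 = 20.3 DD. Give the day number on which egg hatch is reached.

Daily DD above 9.5 °C (capped at 20.3): 11.6, 12.9, 2.5, 2.9, 16.1, 20.3, 16.5, 0.0, 10.1, 15.7, 9.8, 16.4.
Cumulative: 11.6, 24.5, 27.0, 29.9, 46.0, 66.3, 82.8, 82.8, 92.9, 108.6, 118.4, 134.8.
The total first reaches 103 DD on day 10.

day 10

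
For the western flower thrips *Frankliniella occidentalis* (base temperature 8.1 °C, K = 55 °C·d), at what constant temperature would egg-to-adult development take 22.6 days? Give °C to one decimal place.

10.5 °C

Required daily accumulation = 55 / 22.6 = 2.434 DD/day.
T = T_base + 2.434 = 8.1 + 2.434 = 10.534 ≈ 10.5 °C.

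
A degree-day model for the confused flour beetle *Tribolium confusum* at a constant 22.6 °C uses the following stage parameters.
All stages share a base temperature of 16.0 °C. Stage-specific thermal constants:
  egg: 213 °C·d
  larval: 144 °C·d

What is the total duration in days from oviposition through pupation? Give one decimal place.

54.1 days

Daily accumulation at 22.6 °C = 22.6 − 16.0 = 6.6 DD/day.
Total K = 213 + 144 = 357 DD.
Total duration = 357 / 6.6 = 54.091 ≈ 54.1 days.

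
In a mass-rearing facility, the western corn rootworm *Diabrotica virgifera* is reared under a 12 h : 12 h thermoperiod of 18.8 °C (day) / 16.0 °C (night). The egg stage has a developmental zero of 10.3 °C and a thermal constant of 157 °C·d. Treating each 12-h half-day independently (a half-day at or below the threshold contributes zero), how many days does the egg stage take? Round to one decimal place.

22.1 days

Day half: max(0, 18.8 − 10.3) × 0.5 = 8.5 × 0.5 = 4.25 DD.
Night half: max(0, 16.0 − 10.3) × 0.5 = 5.7 × 0.5 = 2.85 DD.
Per 24 h: 7.10 DD/day.
Duration = 157 / 7.10 = 22.113 ≈ 22.1 days.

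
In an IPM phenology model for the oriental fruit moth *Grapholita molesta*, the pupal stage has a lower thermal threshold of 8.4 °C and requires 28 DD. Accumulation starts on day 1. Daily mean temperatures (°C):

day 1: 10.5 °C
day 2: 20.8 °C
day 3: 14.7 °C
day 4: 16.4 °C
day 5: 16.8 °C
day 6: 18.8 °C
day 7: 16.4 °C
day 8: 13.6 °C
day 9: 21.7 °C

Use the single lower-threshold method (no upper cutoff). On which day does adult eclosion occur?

Daily DD above 8.4 °C: 2.1, 12.4, 6.3, 8.0, 8.4, 10.4, 8.0, 5.2, 13.3.
Cumulative: 2.1, 14.5, 20.8, 28.8, 37.2, 47.6, 55.6, 60.8, 74.1.
The total first reaches 28 DD on day 4.

day 4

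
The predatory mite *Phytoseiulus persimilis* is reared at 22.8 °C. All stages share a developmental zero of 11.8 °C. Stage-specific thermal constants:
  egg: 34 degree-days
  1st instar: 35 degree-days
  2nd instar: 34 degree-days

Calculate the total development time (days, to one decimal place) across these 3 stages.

Daily accumulation at 22.8 °C = 22.8 − 11.8 = 11.0 DD/day.
Total K = 34 + 35 + 34 = 103 DD.
Total duration = 103 / 11.0 = 9.364 ≈ 9.4 days.

9.4 days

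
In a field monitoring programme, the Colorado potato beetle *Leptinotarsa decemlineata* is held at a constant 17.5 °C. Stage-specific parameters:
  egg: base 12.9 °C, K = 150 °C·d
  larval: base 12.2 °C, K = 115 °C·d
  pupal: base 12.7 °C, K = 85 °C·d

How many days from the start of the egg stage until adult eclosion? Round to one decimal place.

72.0 days

egg: 150 / (17.5 − 12.9) = 150 / 4.6 = 32.609 d.
larval: 115 / (17.5 − 12.2) = 115 / 5.3 = 21.698 d.
pupal: 85 / (17.5 − 12.7) = 85 / 4.8 = 17.708 d.
Sum = 72.015 ≈ 72.0 days.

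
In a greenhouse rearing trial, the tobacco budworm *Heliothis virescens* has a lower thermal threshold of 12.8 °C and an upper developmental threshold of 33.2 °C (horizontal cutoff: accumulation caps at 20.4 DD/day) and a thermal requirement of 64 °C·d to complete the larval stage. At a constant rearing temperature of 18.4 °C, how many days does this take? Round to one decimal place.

11.4 days

Daily accumulation = 18.4 − 12.8 = 5.6 DD/day.
Duration = 64 / 5.6 = 11.429 ≈ 11.4 days.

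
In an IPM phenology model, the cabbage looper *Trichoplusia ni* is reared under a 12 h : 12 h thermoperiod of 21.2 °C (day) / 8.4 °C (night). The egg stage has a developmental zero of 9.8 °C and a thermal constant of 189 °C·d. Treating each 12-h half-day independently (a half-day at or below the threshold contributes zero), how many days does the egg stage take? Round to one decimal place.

33.2 days

Day half: max(0, 21.2 − 9.8) × 0.5 = 11.4 × 0.5 = 5.70 DD.
Night half: max(0, 8.4 − 9.8) × 0.5 = 0.0 × 0.5 = 0.00 DD.
Per 24 h: 5.70 DD/day.
Duration = 189 / 5.70 = 33.158 ≈ 33.2 days.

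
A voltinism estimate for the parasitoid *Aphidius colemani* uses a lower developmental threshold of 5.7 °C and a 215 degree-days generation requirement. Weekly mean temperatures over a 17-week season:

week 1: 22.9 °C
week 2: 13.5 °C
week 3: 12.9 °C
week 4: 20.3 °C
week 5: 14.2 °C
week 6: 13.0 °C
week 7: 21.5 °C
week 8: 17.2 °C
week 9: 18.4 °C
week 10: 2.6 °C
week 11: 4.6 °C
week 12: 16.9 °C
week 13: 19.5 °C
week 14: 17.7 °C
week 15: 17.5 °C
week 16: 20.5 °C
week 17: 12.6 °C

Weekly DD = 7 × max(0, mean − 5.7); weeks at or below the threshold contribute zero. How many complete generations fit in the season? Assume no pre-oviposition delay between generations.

Weekly DD (7 × max(0, T̄ − 5.7)): 120.4, 54.6, 50.4, 102.2, 59.5, 51.1, 110.6, 80.5, 88.9, 0.0, 0.0, 78.4, 96.6, 84.0, 82.6, 103.6, 48.3.
Season total = 1211.7 DD.
Complete generations = ⌊1211.7 / 215⌋ = 5.

5 generations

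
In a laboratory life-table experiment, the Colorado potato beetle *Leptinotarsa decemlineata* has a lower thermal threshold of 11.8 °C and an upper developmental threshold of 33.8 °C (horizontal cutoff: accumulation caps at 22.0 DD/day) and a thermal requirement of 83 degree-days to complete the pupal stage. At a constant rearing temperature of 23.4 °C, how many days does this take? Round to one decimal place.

Daily accumulation = 23.4 − 11.8 = 11.6 DD/day.
Duration = 83 / 11.6 = 7.155 ≈ 7.2 days.

7.2 days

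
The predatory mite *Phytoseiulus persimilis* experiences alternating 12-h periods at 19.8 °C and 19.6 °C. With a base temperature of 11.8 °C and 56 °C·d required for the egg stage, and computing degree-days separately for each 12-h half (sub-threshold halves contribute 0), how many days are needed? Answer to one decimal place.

7.1 days

Day half: max(0, 19.8 − 11.8) × 0.5 = 8.0 × 0.5 = 4.00 DD.
Night half: max(0, 19.6 − 11.8) × 0.5 = 7.8 × 0.5 = 3.90 DD.
Per 24 h: 7.90 DD/day.
Duration = 56 / 7.90 = 7.089 ≈ 7.1 days.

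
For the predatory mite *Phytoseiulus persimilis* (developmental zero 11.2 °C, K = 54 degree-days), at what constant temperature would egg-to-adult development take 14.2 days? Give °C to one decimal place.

Required daily accumulation = 54 / 14.2 = 3.803 DD/day.
T = T_base + 3.803 = 11.2 + 3.803 = 15.003 ≈ 15.0 °C.

15.0 °C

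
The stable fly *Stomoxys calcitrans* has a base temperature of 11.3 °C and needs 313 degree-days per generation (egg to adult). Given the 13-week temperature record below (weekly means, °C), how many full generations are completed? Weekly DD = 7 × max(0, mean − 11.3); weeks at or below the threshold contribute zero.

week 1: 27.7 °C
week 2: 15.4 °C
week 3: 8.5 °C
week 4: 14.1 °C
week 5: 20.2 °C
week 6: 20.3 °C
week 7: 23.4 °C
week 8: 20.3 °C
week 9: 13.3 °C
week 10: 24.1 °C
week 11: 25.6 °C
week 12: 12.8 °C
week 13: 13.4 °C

2 generations

Weekly DD (7 × max(0, T̄ − 11.3)): 114.8, 28.7, 0.0, 19.6, 62.3, 63.0, 84.7, 63.0, 14.0, 89.6, 100.1, 10.5, 14.7.
Season total = 665.0 DD.
Complete generations = ⌊665.0 / 313⌋ = 2.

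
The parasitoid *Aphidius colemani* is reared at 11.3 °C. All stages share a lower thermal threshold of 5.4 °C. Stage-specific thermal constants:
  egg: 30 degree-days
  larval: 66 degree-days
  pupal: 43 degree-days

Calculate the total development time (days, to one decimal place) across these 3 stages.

23.6 days

Daily accumulation at 11.3 °C = 11.3 − 5.4 = 5.9 DD/day.
Total K = 30 + 66 + 43 = 139 DD.
Total duration = 139 / 5.9 = 23.559 ≈ 23.6 days.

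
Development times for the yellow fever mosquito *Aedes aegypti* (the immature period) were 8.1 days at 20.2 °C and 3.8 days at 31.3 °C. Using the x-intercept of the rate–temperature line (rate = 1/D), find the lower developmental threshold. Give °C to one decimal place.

10.4 °C

Equal thermal constants: D₁(T₁ − T_b) = D₂(T₂ − T_b).
8.1·(20.2 − T_b) = 3.8·(31.3 − T_b)
T_b = (8.1·20.2 − 3.8·31.3) / (8.1 − 3.8) = 44.68 / 4.3 = 10.391 °C ≈ 10.4 °C.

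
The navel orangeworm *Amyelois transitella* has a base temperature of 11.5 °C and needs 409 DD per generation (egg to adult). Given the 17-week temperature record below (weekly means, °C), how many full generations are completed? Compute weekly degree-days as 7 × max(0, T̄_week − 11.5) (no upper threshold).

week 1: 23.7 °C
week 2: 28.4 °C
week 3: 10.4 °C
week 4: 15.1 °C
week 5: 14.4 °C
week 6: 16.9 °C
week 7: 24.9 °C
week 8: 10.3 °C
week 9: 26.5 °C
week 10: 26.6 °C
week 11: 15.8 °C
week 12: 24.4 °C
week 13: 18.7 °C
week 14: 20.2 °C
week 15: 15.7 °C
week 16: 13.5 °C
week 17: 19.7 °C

Weekly DD (7 × max(0, T̄ − 11.5)): 85.4, 118.3, 0.0, 25.2, 20.3, 37.8, 93.8, 0.0, 105.0, 105.7, 30.1, 90.3, 50.4, 60.9, 29.4, 14.0, 57.4.
Season total = 924.0 DD.
Complete generations = ⌊924.0 / 409⌋ = 2.

2 generations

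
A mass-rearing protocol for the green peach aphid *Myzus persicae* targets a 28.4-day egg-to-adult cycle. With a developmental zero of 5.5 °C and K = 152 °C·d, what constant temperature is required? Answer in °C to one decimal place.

Required daily accumulation = 152 / 28.4 = 5.352 DD/day.
T = T_base + 5.352 = 5.5 + 5.352 = 10.852 ≈ 10.9 °C.

10.9 °C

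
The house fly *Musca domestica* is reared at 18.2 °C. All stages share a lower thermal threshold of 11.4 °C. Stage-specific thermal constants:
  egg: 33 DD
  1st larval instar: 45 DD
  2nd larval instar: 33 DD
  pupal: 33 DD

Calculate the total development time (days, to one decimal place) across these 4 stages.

Daily accumulation at 18.2 °C = 18.2 − 11.4 = 6.8 DD/day.
Total K = 33 + 45 + 33 + 33 = 144 DD.
Total duration = 144 / 6.8 = 21.176 ≈ 21.2 days.

21.2 days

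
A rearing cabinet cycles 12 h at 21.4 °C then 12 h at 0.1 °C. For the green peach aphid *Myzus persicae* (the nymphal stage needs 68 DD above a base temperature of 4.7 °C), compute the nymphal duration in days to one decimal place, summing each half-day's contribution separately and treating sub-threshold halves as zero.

Day half: max(0, 21.4 − 4.7) × 0.5 = 16.7 × 0.5 = 8.35 DD.
Night half: max(0, 0.1 − 4.7) × 0.5 = 0.0 × 0.5 = 0.00 DD.
Per 24 h: 8.35 DD/day.
Duration = 68 / 8.35 = 8.144 ≈ 8.1 days.

8.1 days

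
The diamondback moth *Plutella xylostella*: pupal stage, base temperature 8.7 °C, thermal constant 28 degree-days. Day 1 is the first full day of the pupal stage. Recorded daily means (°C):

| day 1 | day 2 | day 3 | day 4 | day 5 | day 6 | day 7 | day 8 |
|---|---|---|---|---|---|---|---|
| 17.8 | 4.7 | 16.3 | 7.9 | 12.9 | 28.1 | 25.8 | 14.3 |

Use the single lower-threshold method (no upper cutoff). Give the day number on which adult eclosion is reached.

day 6

Daily DD above 8.7 °C: 9.1, 0.0, 7.6, 0.0, 4.2, 19.4, 17.1, 5.6.
Cumulative: 9.1, 9.1, 16.7, 16.7, 20.9, 40.3, 57.4, 63.0.
The total first reaches 28 DD on day 6.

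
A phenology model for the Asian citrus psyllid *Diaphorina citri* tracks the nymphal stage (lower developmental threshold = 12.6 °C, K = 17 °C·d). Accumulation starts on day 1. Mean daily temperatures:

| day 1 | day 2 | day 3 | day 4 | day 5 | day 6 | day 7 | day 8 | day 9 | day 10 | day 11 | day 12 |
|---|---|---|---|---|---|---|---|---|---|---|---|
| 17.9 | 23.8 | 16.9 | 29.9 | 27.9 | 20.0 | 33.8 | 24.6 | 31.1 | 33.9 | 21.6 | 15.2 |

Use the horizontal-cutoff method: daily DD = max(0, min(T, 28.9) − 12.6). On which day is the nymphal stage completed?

Daily DD above 12.6 °C (capped at 16.3): 5.3, 11.2, 4.3, 16.3, 15.3, 7.4, 16.3, 12.0, 16.3, 16.3, 9.0, 2.6.
Cumulative: 5.3, 16.5, 20.8, 37.1, 52.4, 59.8, 76.1, 88.1, 104.4, 120.7, 129.7, 132.3.
The total first reaches 17 DD on day 3.

day 3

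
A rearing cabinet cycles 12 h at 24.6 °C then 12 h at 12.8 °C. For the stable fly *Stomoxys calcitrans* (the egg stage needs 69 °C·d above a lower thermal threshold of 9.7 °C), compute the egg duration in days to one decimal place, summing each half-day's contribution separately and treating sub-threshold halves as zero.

Day half: max(0, 24.6 − 9.7) × 0.5 = 14.9 × 0.5 = 7.45 DD.
Night half: max(0, 12.8 − 9.7) × 0.5 = 3.1 × 0.5 = 1.55 DD.
Per 24 h: 9.00 DD/day.
Duration = 69 / 9.00 = 7.667 ≈ 7.7 days.

7.7 days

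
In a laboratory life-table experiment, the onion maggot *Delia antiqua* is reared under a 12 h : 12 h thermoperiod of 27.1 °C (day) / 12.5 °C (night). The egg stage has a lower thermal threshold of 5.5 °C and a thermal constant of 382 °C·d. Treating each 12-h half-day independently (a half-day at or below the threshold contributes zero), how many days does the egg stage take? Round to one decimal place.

26.7 days

Day half: max(0, 27.1 − 5.5) × 0.5 = 21.6 × 0.5 = 10.80 DD.
Night half: max(0, 12.5 − 5.5) × 0.5 = 7.0 × 0.5 = 3.50 DD.
Per 24 h: 14.30 DD/day.
Duration = 382 / 14.30 = 26.713 ≈ 26.7 days.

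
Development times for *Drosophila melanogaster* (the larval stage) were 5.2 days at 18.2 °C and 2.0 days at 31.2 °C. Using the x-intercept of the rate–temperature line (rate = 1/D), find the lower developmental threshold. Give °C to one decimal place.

10.1 °C

Under the model K = D·(T − T_b), so D₁·(T₁ − T_b) = D₂·(T₂ − T_b).
5.2·(18.2 − T_b) = 2.0·(31.2 − T_b)
T_b = (5.2·18.2 − 2.0·31.2) / (5.2 − 2.0) = 32.24 / 3.2 = 10.075 °C ≈ 10.1 °C.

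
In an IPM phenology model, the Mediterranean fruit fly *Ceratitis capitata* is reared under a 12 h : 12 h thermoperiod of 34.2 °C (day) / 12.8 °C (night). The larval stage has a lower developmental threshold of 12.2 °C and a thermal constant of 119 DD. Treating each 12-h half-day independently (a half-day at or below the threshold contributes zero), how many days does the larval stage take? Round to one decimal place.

Day half: max(0, 34.2 − 12.2) × 0.5 = 22.0 × 0.5 = 11.00 DD.
Night half: max(0, 12.8 − 12.2) × 0.5 = 0.6 × 0.5 = 0.30 DD.
Per 24 h: 11.30 DD/day.
Duration = 119 / 11.30 = 10.531 ≈ 10.5 days.

10.5 days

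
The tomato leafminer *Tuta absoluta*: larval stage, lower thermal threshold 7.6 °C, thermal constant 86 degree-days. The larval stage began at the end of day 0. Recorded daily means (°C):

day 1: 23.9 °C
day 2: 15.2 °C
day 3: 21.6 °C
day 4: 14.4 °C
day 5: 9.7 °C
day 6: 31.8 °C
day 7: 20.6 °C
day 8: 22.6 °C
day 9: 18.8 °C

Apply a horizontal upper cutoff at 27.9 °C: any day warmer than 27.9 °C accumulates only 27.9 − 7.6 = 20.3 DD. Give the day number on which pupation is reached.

day 8

Daily DD above 7.6 °C (capped at 20.3): 16.3, 7.6, 14.0, 6.8, 2.1, 20.3, 13.0, 15.0, 11.2.
Cumulative: 16.3, 23.9, 37.9, 44.7, 46.8, 67.1, 80.1, 95.1, 106.3.
The total first reaches 86 DD on day 8.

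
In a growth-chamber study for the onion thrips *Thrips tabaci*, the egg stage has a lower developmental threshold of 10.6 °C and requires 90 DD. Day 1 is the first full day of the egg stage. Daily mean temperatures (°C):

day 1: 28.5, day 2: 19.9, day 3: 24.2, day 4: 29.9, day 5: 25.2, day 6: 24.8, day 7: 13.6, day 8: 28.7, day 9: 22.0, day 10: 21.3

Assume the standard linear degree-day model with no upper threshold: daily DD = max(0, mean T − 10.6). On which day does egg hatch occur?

Daily DD above 10.6 °C: 17.9, 9.3, 13.6, 19.3, 14.6, 14.2, 3.0, 18.1, 11.4, 10.7.
Cumulative: 17.9, 27.2, 40.8, 60.1, 74.7, 88.9, 91.9, 110.0, 121.4, 132.1.
The total first reaches 90 DD on day 7.

day 7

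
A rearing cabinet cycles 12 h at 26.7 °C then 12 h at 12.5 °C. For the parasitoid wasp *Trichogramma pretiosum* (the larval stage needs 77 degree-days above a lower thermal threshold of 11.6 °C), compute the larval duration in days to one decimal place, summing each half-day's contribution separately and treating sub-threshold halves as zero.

9.6 days

Day half: max(0, 26.7 − 11.6) × 0.5 = 15.1 × 0.5 = 7.55 DD.
Night half: max(0, 12.5 − 11.6) × 0.5 = 0.9 × 0.5 = 0.45 DD.
Per 24 h: 8.00 DD/day.
Duration = 77 / 8.00 = 9.625 ≈ 9.6 days.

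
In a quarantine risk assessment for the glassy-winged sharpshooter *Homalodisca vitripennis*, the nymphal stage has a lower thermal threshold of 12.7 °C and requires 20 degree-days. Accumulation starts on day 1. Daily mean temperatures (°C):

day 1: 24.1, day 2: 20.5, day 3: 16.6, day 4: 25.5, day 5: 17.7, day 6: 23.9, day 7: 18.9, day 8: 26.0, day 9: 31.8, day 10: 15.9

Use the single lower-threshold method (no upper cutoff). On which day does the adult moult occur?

Daily DD above 12.7 °C: 11.4, 7.8, 3.9, 12.8, 5.0, 11.2, 6.2, 13.3, 19.1, 3.2.
Cumulative: 11.4, 19.2, 23.1, 35.9, 40.9, 52.1, 58.3, 71.6, 90.7, 93.9.
The total first reaches 20 DD on day 3.

day 3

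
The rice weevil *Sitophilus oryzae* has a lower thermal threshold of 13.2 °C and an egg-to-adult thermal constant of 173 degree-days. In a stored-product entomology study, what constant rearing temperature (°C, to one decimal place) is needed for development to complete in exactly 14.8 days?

24.9 °C

Required daily accumulation = 173 / 14.8 = 11.689 DD/day.
T = T_base + 11.689 = 13.2 + 11.689 = 24.889 ≈ 24.9 °C.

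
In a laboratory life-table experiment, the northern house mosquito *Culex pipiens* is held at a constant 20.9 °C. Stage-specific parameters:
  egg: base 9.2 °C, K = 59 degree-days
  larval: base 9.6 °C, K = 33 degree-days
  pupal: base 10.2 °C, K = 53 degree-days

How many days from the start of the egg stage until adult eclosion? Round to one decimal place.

12.9 days

egg: 59 / (20.9 − 9.2) = 59 / 11.7 = 5.043 d.
larval: 33 / (20.9 − 9.6) = 33 / 11.3 = 2.920 d.
pupal: 53 / (20.9 − 10.2) = 53 / 10.7 = 4.953 d.
Sum = 12.916 ≈ 12.9 days.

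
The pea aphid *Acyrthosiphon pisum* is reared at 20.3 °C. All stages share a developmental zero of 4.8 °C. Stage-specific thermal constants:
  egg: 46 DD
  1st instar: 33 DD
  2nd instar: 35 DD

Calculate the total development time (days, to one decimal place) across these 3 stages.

Daily accumulation at 20.3 °C = 20.3 − 4.8 = 15.5 DD/day.
Total K = 46 + 33 + 35 = 114 DD.
Total duration = 114 / 15.5 = 7.355 ≈ 7.4 days.

7.4 days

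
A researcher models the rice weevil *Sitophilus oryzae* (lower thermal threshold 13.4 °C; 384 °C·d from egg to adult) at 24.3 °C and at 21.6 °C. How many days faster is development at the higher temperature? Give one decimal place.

11.6 days

At 24.3 °C: 384 / (24.3 − 13.4) = 384 / 10.9 = 35.229 d.
At 21.6 °C: 384 / (21.6 − 13.4) = 384 / 8.2 = 46.829 d.
Difference = |35.229 − 46.829| = 11.600 ≈ 11.6 days.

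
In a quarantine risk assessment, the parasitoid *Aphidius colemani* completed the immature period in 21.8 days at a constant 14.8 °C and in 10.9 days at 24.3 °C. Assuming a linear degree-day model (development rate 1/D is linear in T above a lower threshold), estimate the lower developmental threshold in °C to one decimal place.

5.3 °C

Equal thermal constants: D₁(T₁ − T_b) = D₂(T₂ − T_b).
21.8·(14.8 − T_b) = 10.9·(24.3 − T_b)
T_b = (21.8·14.8 − 10.9·24.3) / (21.8 − 10.9) = 57.77 / 10.9 = 5.300 °C ≈ 5.3 °C.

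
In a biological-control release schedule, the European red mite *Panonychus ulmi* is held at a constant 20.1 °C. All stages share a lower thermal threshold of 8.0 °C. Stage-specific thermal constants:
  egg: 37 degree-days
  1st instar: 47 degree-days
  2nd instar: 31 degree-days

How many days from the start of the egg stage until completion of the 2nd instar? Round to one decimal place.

Daily accumulation at 20.1 °C = 20.1 − 8.0 = 12.1 DD/day.
Total K = 37 + 47 + 31 = 115 DD.
Total duration = 115 / 12.1 = 9.504 ≈ 9.5 days.

9.5 days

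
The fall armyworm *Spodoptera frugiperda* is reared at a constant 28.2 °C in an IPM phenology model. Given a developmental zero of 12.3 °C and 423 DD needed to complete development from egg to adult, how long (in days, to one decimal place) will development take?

26.6 days

Daily accumulation = 28.2 − 12.3 = 15.9 DD/day.
Duration = 423 / 15.9 = 26.604 ≈ 26.6 days.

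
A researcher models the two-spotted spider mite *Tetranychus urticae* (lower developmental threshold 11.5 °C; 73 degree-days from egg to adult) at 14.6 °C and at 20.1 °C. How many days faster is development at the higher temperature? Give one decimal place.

At 14.6 °C: 73 / (14.6 − 11.5) = 73 / 3.1 = 23.548 d.
At 20.1 °C: 73 / (20.1 − 11.5) = 73 / 8.6 = 8.488 d.
Difference = |23.548 − 8.488| = 15.060 ≈ 15.1 days.

15.1 days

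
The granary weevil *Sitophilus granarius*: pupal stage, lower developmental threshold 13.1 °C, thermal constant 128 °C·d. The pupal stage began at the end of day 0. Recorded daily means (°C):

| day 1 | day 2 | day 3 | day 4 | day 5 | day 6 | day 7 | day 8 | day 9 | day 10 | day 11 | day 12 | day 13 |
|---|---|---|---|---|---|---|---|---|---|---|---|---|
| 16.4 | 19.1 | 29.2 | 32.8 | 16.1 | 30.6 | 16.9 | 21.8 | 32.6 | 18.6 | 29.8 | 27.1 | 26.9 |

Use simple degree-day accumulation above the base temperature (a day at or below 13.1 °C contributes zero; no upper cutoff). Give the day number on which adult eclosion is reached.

day 12

Daily DD above 13.1 °C: 3.3, 6.0, 16.1, 19.7, 3.0, 17.5, 3.8, 8.7, 19.5, 5.5, 16.7, 14.0, 13.8.
Cumulative: 3.3, 9.3, 25.4, 45.1, 48.1, 65.6, 69.4, 78.1, 97.6, 103.1, 119.8, 133.8, 147.6.
The total first reaches 128 DD on day 12.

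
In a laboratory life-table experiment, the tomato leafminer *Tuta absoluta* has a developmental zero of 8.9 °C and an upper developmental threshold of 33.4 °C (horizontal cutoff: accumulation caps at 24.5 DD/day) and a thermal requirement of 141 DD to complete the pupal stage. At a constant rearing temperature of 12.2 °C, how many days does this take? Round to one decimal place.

42.7 days

Daily accumulation = 12.2 − 8.9 = 3.3 DD/day.
Duration = 141 / 3.3 = 42.727 ≈ 42.7 days.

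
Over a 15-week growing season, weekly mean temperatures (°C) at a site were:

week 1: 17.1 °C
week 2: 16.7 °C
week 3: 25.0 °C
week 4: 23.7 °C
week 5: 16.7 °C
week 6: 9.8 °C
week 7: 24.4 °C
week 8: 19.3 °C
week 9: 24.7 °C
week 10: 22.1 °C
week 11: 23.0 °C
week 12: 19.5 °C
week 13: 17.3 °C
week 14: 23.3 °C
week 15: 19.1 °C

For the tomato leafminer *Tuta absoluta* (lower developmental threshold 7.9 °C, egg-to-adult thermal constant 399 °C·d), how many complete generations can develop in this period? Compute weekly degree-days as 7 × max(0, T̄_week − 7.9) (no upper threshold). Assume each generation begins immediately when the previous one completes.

3 generations

Weekly DD (7 × max(0, T̄ − 7.9)): 64.4, 61.6, 119.7, 110.6, 61.6, 13.3, 115.5, 79.8, 117.6, 99.4, 105.7, 81.2, 65.8, 107.8, 78.4.
Season total = 1282.4 DD.
Complete generations = ⌊1282.4 / 399⌋ = 3.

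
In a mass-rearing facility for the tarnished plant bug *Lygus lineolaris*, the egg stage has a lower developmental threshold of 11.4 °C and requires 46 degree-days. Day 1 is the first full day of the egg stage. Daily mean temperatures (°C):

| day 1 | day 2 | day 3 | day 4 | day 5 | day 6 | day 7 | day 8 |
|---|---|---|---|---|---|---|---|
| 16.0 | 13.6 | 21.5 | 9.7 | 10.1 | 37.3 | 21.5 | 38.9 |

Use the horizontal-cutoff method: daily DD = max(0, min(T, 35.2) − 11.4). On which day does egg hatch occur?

day 7

Daily DD above 11.4 °C (capped at 23.8): 4.6, 2.2, 10.1, 0.0, 0.0, 23.8, 10.1, 23.8.
Cumulative: 4.6, 6.8, 16.9, 16.9, 16.9, 40.7, 50.8, 74.6.
The total first reaches 46 DD on day 7.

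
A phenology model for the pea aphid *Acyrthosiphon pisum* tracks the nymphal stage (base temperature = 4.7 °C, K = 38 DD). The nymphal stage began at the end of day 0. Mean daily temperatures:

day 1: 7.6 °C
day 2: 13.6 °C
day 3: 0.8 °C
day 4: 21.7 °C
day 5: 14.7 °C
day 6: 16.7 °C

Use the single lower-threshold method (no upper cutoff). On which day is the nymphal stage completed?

Daily DD above 4.7 °C: 2.9, 8.9, 0.0, 17.0, 10.0, 12.0.
Cumulative: 2.9, 11.8, 11.8, 28.8, 38.8, 50.8.
The total first reaches 38 DD on day 5.

day 5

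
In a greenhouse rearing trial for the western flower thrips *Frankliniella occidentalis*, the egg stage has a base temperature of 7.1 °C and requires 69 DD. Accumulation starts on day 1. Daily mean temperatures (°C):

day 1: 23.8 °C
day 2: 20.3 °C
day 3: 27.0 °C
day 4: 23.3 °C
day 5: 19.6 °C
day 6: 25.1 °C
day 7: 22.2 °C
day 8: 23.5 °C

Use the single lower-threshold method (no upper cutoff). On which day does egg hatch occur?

Daily DD above 7.1 °C: 16.7, 13.2, 19.9, 16.2, 12.5, 18.0, 15.1, 16.4.
Cumulative: 16.7, 29.9, 49.8, 66.0, 78.5, 96.5, 111.6, 128.0.
The total first reaches 69 DD on day 5.

day 5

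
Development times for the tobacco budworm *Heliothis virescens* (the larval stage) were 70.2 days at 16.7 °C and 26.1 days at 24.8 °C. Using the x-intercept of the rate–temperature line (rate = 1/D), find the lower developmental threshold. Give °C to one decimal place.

Equal thermal constants: D₁(T₁ − T_b) = D₂(T₂ − T_b).
70.2·(16.7 − T_b) = 26.1·(24.8 − T_b)
T_b = (70.2·16.7 − 26.1·24.8) / (70.2 − 26.1) = 525.06 / 44.1 = 11.906 °C ≈ 11.9 °C.

11.9 °C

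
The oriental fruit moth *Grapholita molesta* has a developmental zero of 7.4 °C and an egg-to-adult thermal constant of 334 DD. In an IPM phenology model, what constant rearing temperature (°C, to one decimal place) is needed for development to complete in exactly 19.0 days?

Required daily accumulation = 334 / 19.0 = 17.579 DD/day.
T = T_base + 17.579 = 7.4 + 17.579 = 24.979 ≈ 25.0 °C.

25.0 °C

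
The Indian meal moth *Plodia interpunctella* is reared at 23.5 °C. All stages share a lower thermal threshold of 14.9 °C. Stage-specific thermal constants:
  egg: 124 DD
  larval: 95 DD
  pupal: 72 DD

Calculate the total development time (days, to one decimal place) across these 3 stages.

33.8 days

Daily accumulation at 23.5 °C = 23.5 − 14.9 = 8.6 DD/day.
Total K = 124 + 95 + 72 = 291 DD.
Total duration = 291 / 8.6 = 33.837 ≈ 33.8 days.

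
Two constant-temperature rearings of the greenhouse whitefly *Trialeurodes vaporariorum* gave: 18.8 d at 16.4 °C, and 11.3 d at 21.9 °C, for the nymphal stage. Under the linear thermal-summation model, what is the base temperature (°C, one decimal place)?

8.1 °C

Linear rate model ⇒ the product D·(T − T_b) is constant across temperatures.
18.8·(16.4 − T_b) = 11.3·(21.9 − T_b)
T_b = (18.8·16.4 − 11.3·21.9) / (18.8 − 11.3) = 60.85 / 7.5 = 8.113 °C ≈ 8.1 °C.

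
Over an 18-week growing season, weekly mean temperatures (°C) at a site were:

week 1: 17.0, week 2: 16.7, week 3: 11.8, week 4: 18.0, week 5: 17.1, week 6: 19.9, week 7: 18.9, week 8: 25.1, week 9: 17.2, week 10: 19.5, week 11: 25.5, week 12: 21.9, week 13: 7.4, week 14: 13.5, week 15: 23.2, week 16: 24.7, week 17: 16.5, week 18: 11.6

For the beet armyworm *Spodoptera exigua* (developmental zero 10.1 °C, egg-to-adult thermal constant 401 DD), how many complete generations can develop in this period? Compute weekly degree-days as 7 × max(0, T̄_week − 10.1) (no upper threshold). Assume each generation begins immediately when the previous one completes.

Weekly DD (7 × max(0, T̄ − 10.1)): 48.3, 46.2, 11.9, 55.3, 49.0, 68.6, 61.6, 105.0, 49.7, 65.8, 107.8, 82.6, 0.0, 23.8, 91.7, 102.2, 44.8, 10.5.
Season total = 1024.8 DD.
Complete generations = ⌊1024.8 / 401⌋ = 2.

2 generations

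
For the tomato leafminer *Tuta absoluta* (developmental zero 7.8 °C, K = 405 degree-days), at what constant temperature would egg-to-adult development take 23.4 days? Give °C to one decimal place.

25.1 °C

Required daily accumulation = 405 / 23.4 = 17.308 DD/day.
T = T_base + 17.308 = 7.8 + 17.308 = 25.108 ≈ 25.1 °C.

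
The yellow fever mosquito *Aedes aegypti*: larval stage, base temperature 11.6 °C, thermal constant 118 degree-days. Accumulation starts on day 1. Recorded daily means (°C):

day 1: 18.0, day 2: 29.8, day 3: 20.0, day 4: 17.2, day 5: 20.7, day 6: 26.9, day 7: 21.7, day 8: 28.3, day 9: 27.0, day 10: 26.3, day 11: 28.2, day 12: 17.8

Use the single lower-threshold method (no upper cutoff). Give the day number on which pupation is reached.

day 10

Daily DD above 11.6 °C: 6.4, 18.2, 8.4, 5.6, 9.1, 15.3, 10.1, 16.7, 15.4, 14.7, 16.6, 6.2.
Cumulative: 6.4, 24.6, 33.0, 38.6, 47.7, 63.0, 73.1, 89.8, 105.2, 119.9, 136.5, 142.7.
The total first reaches 118 DD on day 10.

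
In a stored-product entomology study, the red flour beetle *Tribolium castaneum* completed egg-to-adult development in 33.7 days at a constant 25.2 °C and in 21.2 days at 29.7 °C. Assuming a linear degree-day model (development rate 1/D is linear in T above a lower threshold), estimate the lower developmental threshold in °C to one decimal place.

Equal thermal constants: D₁(T₁ − T_b) = D₂(T₂ − T_b).
33.7·(25.2 − T_b) = 21.2·(29.7 − T_b)
T_b = (33.7·25.2 − 21.2·29.7) / (33.7 − 21.2) = 219.60 / 12.5 = 17.568 °C ≈ 17.6 °C.

17.6 °C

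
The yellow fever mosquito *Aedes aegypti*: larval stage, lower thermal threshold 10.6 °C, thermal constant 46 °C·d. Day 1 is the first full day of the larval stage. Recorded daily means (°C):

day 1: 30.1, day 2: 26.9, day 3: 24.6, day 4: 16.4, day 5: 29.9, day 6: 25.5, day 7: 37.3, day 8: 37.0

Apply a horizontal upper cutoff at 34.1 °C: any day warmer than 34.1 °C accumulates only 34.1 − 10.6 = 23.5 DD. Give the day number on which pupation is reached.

Daily DD above 10.6 °C (capped at 23.5): 19.5, 16.3, 14.0, 5.8, 19.3, 14.9, 23.5, 23.5.
Cumulative: 19.5, 35.8, 49.8, 55.6, 74.9, 89.8, 113.3, 136.8.
The total first reaches 46 DD on day 3.

day 3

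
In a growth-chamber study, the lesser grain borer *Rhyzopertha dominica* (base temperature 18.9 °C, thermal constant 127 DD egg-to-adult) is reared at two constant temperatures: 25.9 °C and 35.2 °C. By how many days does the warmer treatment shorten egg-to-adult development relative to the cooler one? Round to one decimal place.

At 25.9 °C: 127 / (25.9 − 18.9) = 127 / 7.0 = 18.143 d.
At 35.2 °C: 127 / (35.2 − 18.9) = 127 / 16.3 = 7.791 d.
Difference = |18.143 − 7.791| = 10.351 ≈ 10.4 days.

10.4 days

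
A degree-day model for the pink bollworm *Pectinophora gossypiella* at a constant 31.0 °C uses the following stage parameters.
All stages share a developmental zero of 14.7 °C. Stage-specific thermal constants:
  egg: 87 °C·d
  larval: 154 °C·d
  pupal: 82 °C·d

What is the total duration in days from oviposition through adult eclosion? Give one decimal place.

19.8 days

Daily accumulation at 31.0 °C = 31.0 − 14.7 = 16.3 DD/day.
Total K = 87 + 154 + 82 = 323 DD.
Total duration = 323 / 16.3 = 19.816 ≈ 19.8 days.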